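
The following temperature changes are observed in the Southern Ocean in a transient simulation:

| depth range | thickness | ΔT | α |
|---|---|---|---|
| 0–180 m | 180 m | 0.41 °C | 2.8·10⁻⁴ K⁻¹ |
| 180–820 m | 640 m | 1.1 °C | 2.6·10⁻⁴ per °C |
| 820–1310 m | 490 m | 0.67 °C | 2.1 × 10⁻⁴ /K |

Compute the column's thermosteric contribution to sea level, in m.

Δh ≈ 0.273 m

0–180 m: 180 × 0.41 × 2.8×10⁻⁴ = 0.020664 m
180–820 m: 2.6×10⁻⁴ × 1.1 × 640 = 0.18304 m
490 × 0.67 × 2.1×10⁻⁴ = 0.068943 m
Δh = 0.020664 + 0.18304 + 0.068943 = 0.272647 m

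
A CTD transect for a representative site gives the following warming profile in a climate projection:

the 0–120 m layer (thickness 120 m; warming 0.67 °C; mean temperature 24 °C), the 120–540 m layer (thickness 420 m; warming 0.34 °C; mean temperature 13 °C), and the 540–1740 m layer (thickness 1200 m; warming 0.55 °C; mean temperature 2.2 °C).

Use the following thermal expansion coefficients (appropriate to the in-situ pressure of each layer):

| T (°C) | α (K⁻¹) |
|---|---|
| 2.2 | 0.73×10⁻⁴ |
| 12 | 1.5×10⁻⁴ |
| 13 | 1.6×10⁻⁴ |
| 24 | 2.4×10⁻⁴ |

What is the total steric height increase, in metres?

0.0903 m of thermosteric rise

Layer 1 at 24 °C → α = 2.4×10⁻⁴ K⁻¹
Layer 2 at 13 °C → α = 1.6×10⁻⁴ K⁻¹
Layer 3 at 2.2 °C → α = 0.73×10⁻⁴ K⁻¹
2.4×10⁻⁴ × 0.67 × 120 = 0.019296 m
420 × 1.6×10⁻⁴ × 0.34 = 0.022848 m
540–1740 m: 0.73×10⁻⁴ × 1200 × 0.55 = 0.04818 m
Δh = 0.019296 + 0.022848 + 0.04818 = 0.090324 m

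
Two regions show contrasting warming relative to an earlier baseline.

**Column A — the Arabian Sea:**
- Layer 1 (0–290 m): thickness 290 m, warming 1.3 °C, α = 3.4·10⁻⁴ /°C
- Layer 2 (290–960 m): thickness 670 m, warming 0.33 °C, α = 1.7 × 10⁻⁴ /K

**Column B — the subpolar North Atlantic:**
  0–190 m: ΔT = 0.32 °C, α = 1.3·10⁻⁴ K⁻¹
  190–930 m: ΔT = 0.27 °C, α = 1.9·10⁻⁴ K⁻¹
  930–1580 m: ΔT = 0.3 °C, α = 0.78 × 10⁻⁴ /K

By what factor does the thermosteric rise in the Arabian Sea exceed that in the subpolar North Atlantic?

a factor of 2.7

A Layer 1: 1.3 × 290 × 3.4×10⁻⁴ = 0.12818 m
A 1.7×10⁻⁴ × 670 × 0.33 = 0.037587 m
A total: 0.165767 m
B Layer 1: 0.32 × 190 × 1.3×10⁻⁴ = 0.007904 m
B 0.27 × 1.9×10⁻⁴ × 740 = 0.037962 m
B 930–1580 m: 0.3 × 0.78×10⁻⁴ × 650 = 0.01521 m
B total: 0.061076 m
Ratio: 0.165767 / 0.061076 ≈ 2.714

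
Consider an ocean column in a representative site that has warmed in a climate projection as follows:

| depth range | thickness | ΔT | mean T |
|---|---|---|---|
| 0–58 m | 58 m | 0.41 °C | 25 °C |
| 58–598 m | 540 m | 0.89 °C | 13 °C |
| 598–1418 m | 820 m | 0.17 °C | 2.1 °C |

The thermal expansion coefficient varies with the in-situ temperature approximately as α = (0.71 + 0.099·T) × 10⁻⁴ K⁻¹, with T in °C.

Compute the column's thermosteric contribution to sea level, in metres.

Layer 1: α = (0.71 + 0.099×25)×10⁻⁴ = 3.185×10⁻⁴ K⁻¹
Layer 2: α = (0.71 + 0.099×13)×10⁻⁴ = 1.997×10⁻⁴ K⁻¹
Layer 3: α = (0.71 + 0.099×2.1)×10⁻⁴ = 0.9179×10⁻⁴ K⁻¹
0–58 m: 3.185×10⁻⁴ × 0.41 × 58 = 0.00757393 m
Layer 2: 1.997×10⁻⁴ × 0.89 × 540 = 0.09597582 m
Layer 3: 0.17 × 820 × 0.9179×10⁻⁴ = 0.012795526 m
Δh = 0.00757393 + 0.09597582 + 0.012795526 = 0.116345276 m

about 0.12 m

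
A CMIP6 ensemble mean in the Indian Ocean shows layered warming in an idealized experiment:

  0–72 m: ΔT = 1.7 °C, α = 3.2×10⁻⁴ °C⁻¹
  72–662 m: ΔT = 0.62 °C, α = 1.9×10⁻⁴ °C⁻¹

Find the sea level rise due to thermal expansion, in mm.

about 110 mm

0–72 m: 1.7 × 3.2×10⁻⁴ × 72 = 0.039168 m
72–662 m: 0.62 × 590 × 1.9×10⁻⁴ = 0.069502 m
Δh = 0.039168 + 0.069502 = 0.10867 m ≈ 110 mm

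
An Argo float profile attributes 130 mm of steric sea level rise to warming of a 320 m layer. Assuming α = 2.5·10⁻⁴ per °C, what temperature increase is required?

1.63 K

ΔT = Δh/(αH) = 0.13 / (2.5×10⁻⁴ × 320) = 1.625 K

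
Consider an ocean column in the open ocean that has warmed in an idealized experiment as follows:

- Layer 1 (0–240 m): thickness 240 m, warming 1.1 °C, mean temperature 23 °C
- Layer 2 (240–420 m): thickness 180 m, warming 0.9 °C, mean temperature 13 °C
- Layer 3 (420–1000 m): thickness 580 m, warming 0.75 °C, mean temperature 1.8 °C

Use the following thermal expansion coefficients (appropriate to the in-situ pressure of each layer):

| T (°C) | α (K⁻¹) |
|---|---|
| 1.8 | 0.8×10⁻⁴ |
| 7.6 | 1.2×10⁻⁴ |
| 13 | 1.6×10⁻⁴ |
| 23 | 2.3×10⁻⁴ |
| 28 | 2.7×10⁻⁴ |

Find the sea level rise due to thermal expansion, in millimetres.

Layer 1 at 23 °C → α = 2.3×10⁻⁴ K⁻¹
Layer 2 at 13 °C → α = 1.6×10⁻⁴ K⁻¹
Layer 3 at 1.8 °C → α = 0.8×10⁻⁴ K⁻¹
Layer 1: 1.1 × 240 × 2.3×10⁻⁴ = 0.06072 m
Layer 2: 180 × 1.6×10⁻⁴ × 0.9 = 0.02592 m
420–1000 m: 0.75 × 0.8×10⁻⁴ × 580 = 0.03480 m
Δh = 0.06072 + 0.02592 + 0.03480 = 0.12144 m ≈ 121 mm

121 mm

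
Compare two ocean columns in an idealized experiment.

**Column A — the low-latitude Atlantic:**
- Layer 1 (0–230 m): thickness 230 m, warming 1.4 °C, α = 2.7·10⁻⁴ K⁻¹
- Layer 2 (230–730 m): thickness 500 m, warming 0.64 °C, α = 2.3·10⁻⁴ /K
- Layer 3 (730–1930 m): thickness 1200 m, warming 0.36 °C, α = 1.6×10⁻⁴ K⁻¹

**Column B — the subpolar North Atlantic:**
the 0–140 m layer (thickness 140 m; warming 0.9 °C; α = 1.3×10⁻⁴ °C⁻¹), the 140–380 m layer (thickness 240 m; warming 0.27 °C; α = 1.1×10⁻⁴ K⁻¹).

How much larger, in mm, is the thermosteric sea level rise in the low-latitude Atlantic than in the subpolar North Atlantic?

A 0–230 m: 230 × 1.4 × 2.7×10⁻⁴ = 0.08694 m
A 230–730 m: 0.64 × 2.3×10⁻⁴ × 500 = 0.07360 m
A Layer 3: 1.6×10⁻⁴ × 0.36 × 1200 = 0.06912 m
A total: 0.22966 m
B Layer 1: 0.9 × 140 × 1.3×10⁻⁴ = 0.01638 m
B 140–380 m: 240 × 0.27 × 1.1×10⁻⁴ = 0.007128 m
B total: 0.023508 m
Difference: 0.22966 − 0.023508 = 0.206152 m

Δh_A − Δh_B ≈ 210 mm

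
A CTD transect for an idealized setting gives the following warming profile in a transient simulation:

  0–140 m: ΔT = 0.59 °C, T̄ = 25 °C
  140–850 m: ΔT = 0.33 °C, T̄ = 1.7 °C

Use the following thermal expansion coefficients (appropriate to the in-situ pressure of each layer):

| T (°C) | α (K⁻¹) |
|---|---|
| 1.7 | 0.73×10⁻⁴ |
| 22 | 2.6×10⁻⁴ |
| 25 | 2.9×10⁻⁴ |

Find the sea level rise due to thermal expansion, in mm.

Layer 1 at 25 °C → α = 2.9×10⁻⁴ K⁻¹
Layer 2 at 1.7 °C → α = 0.73×10⁻⁴ K⁻¹
Layer 1: 0.59 × 2.9×10⁻⁴ × 140 = 0.023954 m
Layer 2: 0.73×10⁻⁴ × 0.33 × 710 = 0.0171039 m
Δh = 0.023954 + 0.0171039 = 0.0410579 m

41.1 mm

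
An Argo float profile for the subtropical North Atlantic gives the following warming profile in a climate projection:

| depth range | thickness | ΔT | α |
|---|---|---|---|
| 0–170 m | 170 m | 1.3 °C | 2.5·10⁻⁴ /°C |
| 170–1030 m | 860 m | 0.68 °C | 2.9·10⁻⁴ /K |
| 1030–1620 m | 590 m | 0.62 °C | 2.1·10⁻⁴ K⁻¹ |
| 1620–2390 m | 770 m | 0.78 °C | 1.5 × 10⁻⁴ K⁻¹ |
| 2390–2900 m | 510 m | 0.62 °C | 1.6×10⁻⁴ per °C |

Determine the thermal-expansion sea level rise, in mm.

Layer 1: 1.3 × 170 × 2.5×10⁻⁴ = 0.05525 m
170–1030 m: 2.9×10⁻⁴ × 860 × 0.68 = 0.169592 m
590 × 2.1×10⁻⁴ × 0.62 = 0.076818 m
0.78 × 1.5×10⁻⁴ × 770 = 0.09009 m
Layer 5: 0.62 × 510 × 1.6×10⁻⁴ = 0.050592 m
Δh = 0.05525 + 0.169592 + 0.076818 + 0.09009 + 0.050592 = 0.442342 m ≈ 442 mm

442 mm of thermosteric rise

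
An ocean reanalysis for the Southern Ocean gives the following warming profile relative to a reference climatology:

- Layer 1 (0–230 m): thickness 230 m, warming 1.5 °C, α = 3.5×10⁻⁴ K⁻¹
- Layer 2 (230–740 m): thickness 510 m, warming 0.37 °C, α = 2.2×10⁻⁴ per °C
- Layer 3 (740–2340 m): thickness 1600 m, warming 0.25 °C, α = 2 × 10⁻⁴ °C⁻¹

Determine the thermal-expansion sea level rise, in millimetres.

Layer 1: 230 × 3.5×10⁻⁴ × 1.5 = 0.12075 m
Layer 2: 0.37 × 510 × 2.2×10⁻⁴ = 0.041514 m
2×10⁻⁴ × 0.25 × 1600 = 0.08000 m
Δh = 0.12075 + 0.041514 + 0.08000 = 0.242264 m ≈ 242 mm

Δh ≈ 242 mm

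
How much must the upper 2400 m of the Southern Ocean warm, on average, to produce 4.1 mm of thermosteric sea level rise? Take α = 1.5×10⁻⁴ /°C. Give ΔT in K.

ΔT = Δh/(αH) = 0.0041 / (1.5×10⁻⁴ × 2400) ≈ 0.01139 K

ΔT ≈ 0.0114 K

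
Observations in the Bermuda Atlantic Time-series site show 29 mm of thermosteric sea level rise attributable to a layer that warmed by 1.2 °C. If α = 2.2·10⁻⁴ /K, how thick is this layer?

about 110 m

H = Δh/(αΔT) = 0.029 / (2.2×10⁻⁴ × 1.2) ≈ 109.8 m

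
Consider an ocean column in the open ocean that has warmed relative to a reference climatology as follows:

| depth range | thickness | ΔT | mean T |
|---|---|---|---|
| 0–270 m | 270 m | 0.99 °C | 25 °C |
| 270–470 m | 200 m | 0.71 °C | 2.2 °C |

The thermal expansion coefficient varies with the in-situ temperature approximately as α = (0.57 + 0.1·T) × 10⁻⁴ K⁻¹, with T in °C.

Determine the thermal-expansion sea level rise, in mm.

Layer 1: α = (0.57 + 0.1×25)×10⁻⁴ = 3.07×10⁻⁴ K⁻¹
Layer 2: α = (0.57 + 0.1×2.2)×10⁻⁴ = 0.79×10⁻⁴ K⁻¹
270 × 0.99 × 3.07×10⁻⁴ = 0.0820611 m
Layer 2: 0.79×10⁻⁴ × 200 × 0.71 = 0.011218 m
Δh = 0.0820611 + 0.011218 = 0.0932791 m ≈ 93.3 mm

Δh = 93.3 mm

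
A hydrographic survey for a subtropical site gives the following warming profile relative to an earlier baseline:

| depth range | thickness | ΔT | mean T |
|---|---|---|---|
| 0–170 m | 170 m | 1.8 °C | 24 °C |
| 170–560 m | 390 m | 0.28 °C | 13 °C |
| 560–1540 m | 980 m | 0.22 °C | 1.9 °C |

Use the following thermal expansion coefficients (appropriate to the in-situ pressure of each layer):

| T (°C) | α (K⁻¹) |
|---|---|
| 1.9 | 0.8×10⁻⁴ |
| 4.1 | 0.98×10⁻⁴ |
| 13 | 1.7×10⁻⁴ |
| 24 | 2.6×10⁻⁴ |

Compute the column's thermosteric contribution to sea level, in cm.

about 11.5 cm

Layer 1 at 24 °C → α = 2.6×10⁻⁴ K⁻¹
Layer 2 at 13 °C → α = 1.7×10⁻⁴ K⁻¹
Layer 3 at 1.9 °C → α = 0.8×10⁻⁴ K⁻¹
Layer 1: 2.6×10⁻⁴ × 170 × 1.8 = 0.07956 m
390 × 0.28 × 1.7×10⁻⁴ = 0.018564 m
560–1540 m: 0.8×10⁻⁴ × 980 × 0.22 = 0.017248 m
Δh = 0.07956 + 0.018564 + 0.017248 = 0.115372 m ≈ 11.5 cm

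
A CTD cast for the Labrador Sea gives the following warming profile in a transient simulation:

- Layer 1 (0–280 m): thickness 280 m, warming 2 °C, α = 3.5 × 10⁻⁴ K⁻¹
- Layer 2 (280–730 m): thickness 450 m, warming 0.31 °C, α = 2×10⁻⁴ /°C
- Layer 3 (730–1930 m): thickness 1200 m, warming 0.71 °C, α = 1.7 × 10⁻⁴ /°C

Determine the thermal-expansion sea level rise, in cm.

Δh = 36.9 cm

2 × 280 × 3.5×10⁻⁴ = 0.19600 m
0.31 × 2×10⁻⁴ × 450 = 0.02790 m
730–1930 m: 1200 × 0.71 × 1.7×10⁻⁴ = 0.14484 m
Δh = 0.19600 + 0.02790 + 0.14484 = 0.36874 m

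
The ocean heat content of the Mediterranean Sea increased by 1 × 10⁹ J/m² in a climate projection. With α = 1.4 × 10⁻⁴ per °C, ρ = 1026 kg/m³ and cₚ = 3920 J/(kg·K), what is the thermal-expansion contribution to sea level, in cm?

Δh = αQ/(ρcₚ) = 1.4×10⁻⁴ × 1×10⁹ / (1026 × 3920) ≈ 0.034809 m

Δh ≈ 3.5 cm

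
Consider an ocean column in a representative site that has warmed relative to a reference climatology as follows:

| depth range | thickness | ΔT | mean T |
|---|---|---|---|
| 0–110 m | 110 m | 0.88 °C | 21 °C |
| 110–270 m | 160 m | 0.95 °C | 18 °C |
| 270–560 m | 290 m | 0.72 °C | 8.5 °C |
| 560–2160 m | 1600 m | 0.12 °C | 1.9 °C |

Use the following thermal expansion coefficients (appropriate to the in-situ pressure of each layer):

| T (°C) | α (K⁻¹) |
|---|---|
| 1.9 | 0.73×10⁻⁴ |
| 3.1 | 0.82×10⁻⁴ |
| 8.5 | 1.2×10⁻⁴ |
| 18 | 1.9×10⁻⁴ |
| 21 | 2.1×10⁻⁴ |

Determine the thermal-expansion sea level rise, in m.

0.0883 m

Layer 1 at 21 °C → α = 2.1×10⁻⁴ K⁻¹
Layer 2 at 18 °C → α = 1.9×10⁻⁴ K⁻¹
Layer 3 at 8.5 °C → α = 1.2×10⁻⁴ K⁻¹
Layer 4 at 1.9 °C → α = 0.73×10⁻⁴ K⁻¹
Layer 1: 110 × 0.88 × 2.1×10⁻⁴ = 0.020328 m
110–270 m: 160 × 1.9×10⁻⁴ × 0.95 = 0.02888 m
Layer 3: 1.2×10⁻⁴ × 0.72 × 290 = 0.025056 m
0.12 × 0.73×10⁻⁴ × 1600 = 0.014016 m
Δh = 0.020328 + 0.02888 + 0.025056 + 0.014016 = 0.08828 m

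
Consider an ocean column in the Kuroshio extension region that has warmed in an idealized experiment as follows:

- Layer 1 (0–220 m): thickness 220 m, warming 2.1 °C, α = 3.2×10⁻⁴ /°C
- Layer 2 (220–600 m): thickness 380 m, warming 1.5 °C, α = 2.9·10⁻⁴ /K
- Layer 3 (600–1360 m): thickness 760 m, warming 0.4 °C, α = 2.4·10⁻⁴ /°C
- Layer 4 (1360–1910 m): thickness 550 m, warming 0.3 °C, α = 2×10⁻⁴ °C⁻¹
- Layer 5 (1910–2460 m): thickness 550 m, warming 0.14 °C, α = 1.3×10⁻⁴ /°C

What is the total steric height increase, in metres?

220 × 3.2×10⁻⁴ × 2.1 = 0.14784 m
Layer 2: 1.5 × 380 × 2.9×10⁻⁴ = 0.16530 m
600–1360 m: 760 × 0.4 × 2.4×10⁻⁴ = 0.07296 m
Layer 4: 2×10⁻⁴ × 550 × 0.3 = 0.03300 m
0.14 × 550 × 1.3×10⁻⁴ = 0.01001 m
Δh = 0.14784 + 0.16530 + 0.07296 + 0.03300 + 0.01001 = 0.42911 m

about 0.429 m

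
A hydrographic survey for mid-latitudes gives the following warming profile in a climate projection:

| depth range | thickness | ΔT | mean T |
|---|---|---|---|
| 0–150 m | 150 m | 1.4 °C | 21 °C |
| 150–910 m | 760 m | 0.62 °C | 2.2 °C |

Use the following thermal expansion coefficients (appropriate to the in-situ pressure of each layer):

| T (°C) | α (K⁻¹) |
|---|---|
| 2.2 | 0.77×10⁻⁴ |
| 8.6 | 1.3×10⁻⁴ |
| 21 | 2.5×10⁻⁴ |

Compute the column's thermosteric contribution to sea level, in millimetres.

Δh = 88.8 mm

Layer 1 at 21 °C → α = 2.5×10⁻⁴ K⁻¹
Layer 2 at 2.2 °C → α = 0.77×10⁻⁴ K⁻¹
Layer 1: 150 × 2.5×10⁻⁴ × 1.4 = 0.05250 m
Layer 2: 0.62 × 0.77×10⁻⁴ × 760 = 0.0362824 m
Δh = 0.05250 + 0.0362824 = 0.0887824 m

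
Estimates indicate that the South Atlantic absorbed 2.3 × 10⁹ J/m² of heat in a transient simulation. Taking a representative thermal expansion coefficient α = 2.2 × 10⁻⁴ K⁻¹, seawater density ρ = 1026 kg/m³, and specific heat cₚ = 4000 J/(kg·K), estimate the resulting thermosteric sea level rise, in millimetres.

Δh = αQ/(ρcₚ) = 2.2×10⁻⁴ × 2.3×10⁹ / (1026 × 4000) ≈ 0.12329 m

Δh ≈ 123 mm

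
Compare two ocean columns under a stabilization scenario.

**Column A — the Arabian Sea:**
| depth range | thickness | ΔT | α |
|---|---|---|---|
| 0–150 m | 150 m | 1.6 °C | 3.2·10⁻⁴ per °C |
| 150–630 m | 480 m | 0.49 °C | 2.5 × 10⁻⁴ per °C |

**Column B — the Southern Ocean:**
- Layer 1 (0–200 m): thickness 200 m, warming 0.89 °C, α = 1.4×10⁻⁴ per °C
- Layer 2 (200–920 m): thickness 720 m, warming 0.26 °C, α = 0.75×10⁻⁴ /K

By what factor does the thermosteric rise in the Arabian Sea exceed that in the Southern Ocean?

3.5

A 1.6 × 3.2×10⁻⁴ × 150 = 0.07680 m
A 0.49 × 2.5×10⁻⁴ × 480 = 0.05880 m
A total: 0.13560 m
B 200 × 1.4×10⁻⁴ × 0.89 = 0.02492 m
B 0.26 × 0.75×10⁻⁴ × 720 = 0.01404 m
B total: 0.03896 m
Ratio: 0.13560 / 0.03896 ≈ 3.480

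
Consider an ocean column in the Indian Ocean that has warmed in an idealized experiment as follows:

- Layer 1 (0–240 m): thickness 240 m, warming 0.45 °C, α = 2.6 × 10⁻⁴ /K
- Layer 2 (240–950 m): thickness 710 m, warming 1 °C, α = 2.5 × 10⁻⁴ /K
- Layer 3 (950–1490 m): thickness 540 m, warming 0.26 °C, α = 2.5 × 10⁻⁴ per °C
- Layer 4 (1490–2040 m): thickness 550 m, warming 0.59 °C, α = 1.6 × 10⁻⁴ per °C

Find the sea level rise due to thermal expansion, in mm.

Layer 1: 0.45 × 240 × 2.6×10⁻⁴ = 0.02808 m
Layer 2: 1 × 710 × 2.5×10⁻⁴ = 0.17750 m
Layer 3: 540 × 0.26 × 2.5×10⁻⁴ = 0.03510 m
1490–2040 m: 1.6×10⁻⁴ × 550 × 0.59 = 0.05192 m
Δh = 0.02808 + 0.17750 + 0.03510 + 0.05192 = 0.29260 m

Δh ≈ 293 mm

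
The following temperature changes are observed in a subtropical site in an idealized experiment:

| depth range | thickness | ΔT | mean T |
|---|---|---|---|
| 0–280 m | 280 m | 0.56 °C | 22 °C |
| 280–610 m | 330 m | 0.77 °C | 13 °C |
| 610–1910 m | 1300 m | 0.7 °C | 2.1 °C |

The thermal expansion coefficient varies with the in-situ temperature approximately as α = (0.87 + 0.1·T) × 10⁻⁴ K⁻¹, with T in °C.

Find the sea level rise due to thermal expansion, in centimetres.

Layer 1: α = (0.87 + 0.1×22)×10⁻⁴ = 3.07×10⁻⁴ K⁻¹
Layer 2: α = (0.87 + 0.1×13)×10⁻⁴ = 2.17×10⁻⁴ K⁻¹
Layer 3: α = (0.87 + 0.1×2.1)×10⁻⁴ = 1.08×10⁻⁴ K⁻¹
0.56 × 3.07×10⁻⁴ × 280 = 0.0481376 m
280–610 m: 330 × 2.17×10⁻⁴ × 0.77 = 0.0551397 m
610–1910 m: 0.7 × 1300 × 1.08×10⁻⁴ = 0.09828 m
Δh = 0.0481376 + 0.0551397 + 0.09828 = 0.2015573 m

Δh ≈ 20.2 cm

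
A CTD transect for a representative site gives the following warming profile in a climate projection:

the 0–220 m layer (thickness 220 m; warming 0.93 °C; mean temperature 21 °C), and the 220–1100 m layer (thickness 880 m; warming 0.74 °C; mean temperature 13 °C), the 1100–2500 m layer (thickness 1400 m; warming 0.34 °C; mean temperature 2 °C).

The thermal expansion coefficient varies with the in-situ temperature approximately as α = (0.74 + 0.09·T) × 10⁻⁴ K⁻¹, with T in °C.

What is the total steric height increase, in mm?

about 222 mm

Layer 1: α = (0.74 + 0.09×21)×10⁻⁴ = 2.63×10⁻⁴ K⁻¹
Layer 2: α = (0.74 + 0.09×13)×10⁻⁴ = 1.91×10⁻⁴ K⁻¹
Layer 3: α = (0.74 + 0.09×2)×10⁻⁴ = 0.92×10⁻⁴ K⁻¹
Layer 1: 0.93 × 2.63×10⁻⁴ × 220 = 0.0538098 m
Layer 2: 1.91×10⁻⁴ × 880 × 0.74 = 0.1243792 m
Layer 3: 0.92×10⁻⁴ × 1400 × 0.34 = 0.043792 m
Δh = 0.0538098 + 0.1243792 + 0.043792 = 0.221981 m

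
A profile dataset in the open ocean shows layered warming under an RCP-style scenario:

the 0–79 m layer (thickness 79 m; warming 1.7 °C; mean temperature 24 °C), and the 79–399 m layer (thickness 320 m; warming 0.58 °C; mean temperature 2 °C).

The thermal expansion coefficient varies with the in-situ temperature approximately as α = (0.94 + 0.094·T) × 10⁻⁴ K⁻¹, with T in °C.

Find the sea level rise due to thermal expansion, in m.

Δh = 0.0639 m

Layer 1: α = (0.94 + 0.094×24)×10⁻⁴ = 3.196×10⁻⁴ K⁻¹
Layer 2: α = (0.94 + 0.094×2)×10⁻⁴ = 1.128×10⁻⁴ K⁻¹
0–79 m: 3.196×10⁻⁴ × 79 × 1.7 = 0.04292228 m
Layer 2: 0.58 × 1.128×10⁻⁴ × 320 = 0.02093568 m
Δh = 0.04292228 + 0.02093568 = 0.06385796 m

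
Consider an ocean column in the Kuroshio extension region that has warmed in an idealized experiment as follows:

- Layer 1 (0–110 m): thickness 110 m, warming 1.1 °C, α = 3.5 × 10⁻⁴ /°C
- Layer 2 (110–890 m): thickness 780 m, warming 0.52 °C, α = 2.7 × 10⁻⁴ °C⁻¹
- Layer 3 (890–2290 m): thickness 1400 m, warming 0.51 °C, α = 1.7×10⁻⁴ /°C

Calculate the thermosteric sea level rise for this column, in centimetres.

0–110 m: 3.5×10⁻⁴ × 1.1 × 110 = 0.04235 m
110–890 m: 780 × 0.52 × 2.7×10⁻⁴ = 0.109512 m
1400 × 1.7×10⁻⁴ × 0.51 = 0.12138 m
Δh = 0.04235 + 0.109512 + 0.12138 = 0.273242 m

Δh ≈ 27.3 cm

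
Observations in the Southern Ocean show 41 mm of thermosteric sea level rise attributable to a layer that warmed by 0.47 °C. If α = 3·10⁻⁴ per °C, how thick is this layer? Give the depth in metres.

H = Δh/(αΔT) = 0.041 / (3×10⁻⁴ × 0.47) ≈ 290.8 m

291 m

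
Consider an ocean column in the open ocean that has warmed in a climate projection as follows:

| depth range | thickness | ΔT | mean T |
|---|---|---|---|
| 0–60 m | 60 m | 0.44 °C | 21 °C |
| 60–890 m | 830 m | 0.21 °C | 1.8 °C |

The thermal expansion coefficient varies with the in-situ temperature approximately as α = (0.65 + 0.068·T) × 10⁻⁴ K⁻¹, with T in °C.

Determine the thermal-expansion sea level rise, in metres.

0.0189 m

Layer 1: α = (0.65 + 0.068×21)×10⁻⁴ = 2.078×10⁻⁴ K⁻¹
Layer 2: α = (0.65 + 0.068×1.8)×10⁻⁴ = 0.7724×10⁻⁴ K⁻¹
0–60 m: 60 × 2.078×10⁻⁴ × 0.44 = 0.00548592 m
60–890 m: 0.21 × 830 × 0.7724×10⁻⁴ = 0.013462932 m
Δh = 0.00548592 + 0.013462932 = 0.018948852 m ≈ 0.0189 m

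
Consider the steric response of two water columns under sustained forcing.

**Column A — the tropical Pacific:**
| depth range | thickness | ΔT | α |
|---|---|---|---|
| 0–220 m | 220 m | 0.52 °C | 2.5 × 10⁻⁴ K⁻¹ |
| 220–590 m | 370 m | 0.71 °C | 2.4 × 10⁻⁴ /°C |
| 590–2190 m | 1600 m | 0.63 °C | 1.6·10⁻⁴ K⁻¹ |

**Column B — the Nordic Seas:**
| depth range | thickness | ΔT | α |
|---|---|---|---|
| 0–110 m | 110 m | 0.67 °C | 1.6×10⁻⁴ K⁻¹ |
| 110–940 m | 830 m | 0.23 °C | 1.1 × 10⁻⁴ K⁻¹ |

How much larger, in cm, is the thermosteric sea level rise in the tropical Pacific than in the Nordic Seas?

A Layer 1: 220 × 0.52 × 2.5×10⁻⁴ = 0.02860 m
A Layer 2: 2.4×10⁻⁴ × 0.71 × 370 = 0.063048 m
A Layer 3: 1600 × 1.6×10⁻⁴ × 0.63 = 0.16128 m
A total: 0.252928 m
B 1.6×10⁻⁴ × 0.67 × 110 = 0.011792 m
B 830 × 0.23 × 1.1×10⁻⁴ = 0.020999 m
B total: 0.032791 m
Difference: 0.252928 − 0.032791 = 0.220137 m

Δh_A − Δh_B ≈ 22 cm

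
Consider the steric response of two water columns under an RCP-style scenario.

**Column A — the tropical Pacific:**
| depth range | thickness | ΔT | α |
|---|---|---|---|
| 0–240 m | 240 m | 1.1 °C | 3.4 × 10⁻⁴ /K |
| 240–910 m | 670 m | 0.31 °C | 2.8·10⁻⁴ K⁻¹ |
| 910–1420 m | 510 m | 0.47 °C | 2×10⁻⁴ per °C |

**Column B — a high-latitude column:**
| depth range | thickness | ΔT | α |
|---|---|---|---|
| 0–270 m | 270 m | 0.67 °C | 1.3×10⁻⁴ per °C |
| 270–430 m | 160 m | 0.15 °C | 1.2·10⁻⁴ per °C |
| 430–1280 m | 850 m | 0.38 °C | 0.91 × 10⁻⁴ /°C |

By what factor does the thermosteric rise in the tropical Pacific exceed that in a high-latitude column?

A 240 × 3.4×10⁻⁴ × 1.1 = 0.08976 m
A 240–910 m: 2.8×10⁻⁴ × 670 × 0.31 = 0.058156 m
A 510 × 0.47 × 2×10⁻⁴ = 0.04794 m
A total: 0.195856 m
B 0–270 m: 0.67 × 270 × 1.3×10⁻⁴ = 0.023517 m
B Layer 2: 160 × 0.15 × 1.2×10⁻⁴ = 0.00288 m
B 0.91×10⁻⁴ × 0.38 × 850 = 0.029393 m
B total: 0.05579 m
Ratio: 0.195856 / 0.05579 ≈ 3.511

3.51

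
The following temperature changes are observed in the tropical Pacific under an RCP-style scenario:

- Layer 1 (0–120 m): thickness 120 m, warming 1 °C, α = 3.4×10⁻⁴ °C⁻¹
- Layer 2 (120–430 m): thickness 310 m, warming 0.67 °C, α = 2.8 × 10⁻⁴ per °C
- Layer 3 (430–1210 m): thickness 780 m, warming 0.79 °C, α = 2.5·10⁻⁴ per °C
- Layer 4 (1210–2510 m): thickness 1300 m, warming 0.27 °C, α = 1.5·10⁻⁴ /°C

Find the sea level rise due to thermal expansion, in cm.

31 cm

Layer 1: 120 × 1 × 3.4×10⁻⁴ = 0.04080 m
Layer 2: 0.67 × 310 × 2.8×10⁻⁴ = 0.058156 m
Layer 3: 2.5×10⁻⁴ × 780 × 0.79 = 0.15405 m
1300 × 0.27 × 1.5×10⁻⁴ = 0.05265 m
Δh = 0.04080 + 0.058156 + 0.15405 + 0.05265 = 0.305656 m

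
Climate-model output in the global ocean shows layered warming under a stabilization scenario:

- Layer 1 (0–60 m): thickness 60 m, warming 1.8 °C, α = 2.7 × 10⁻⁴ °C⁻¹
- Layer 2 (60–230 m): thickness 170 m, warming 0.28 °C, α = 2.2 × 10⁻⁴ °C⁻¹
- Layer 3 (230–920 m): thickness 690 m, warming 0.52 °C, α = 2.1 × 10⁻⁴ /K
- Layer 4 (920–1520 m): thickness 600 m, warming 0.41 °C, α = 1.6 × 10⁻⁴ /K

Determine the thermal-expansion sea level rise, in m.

60 × 1.8 × 2.7×10⁻⁴ = 0.02916 m
60–230 m: 0.28 × 2.2×10⁻⁴ × 170 = 0.010472 m
230–920 m: 690 × 2.1×10⁻⁴ × 0.52 = 0.075348 m
920–1520 m: 1.6×10⁻⁴ × 600 × 0.41 = 0.03936 m
Δh = 0.02916 + 0.010472 + 0.075348 + 0.03936 = 0.15434 m

Δh ≈ 0.154 m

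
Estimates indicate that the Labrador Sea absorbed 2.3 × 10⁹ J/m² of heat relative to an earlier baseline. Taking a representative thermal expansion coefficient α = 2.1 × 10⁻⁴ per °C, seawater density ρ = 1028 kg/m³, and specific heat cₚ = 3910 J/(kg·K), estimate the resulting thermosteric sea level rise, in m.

Δh = αQ/(ρcₚ) = 2.1×10⁻⁴ × 2.3×10⁹ / (1028 × 3910) ≈ 0.12016 m

0.12 m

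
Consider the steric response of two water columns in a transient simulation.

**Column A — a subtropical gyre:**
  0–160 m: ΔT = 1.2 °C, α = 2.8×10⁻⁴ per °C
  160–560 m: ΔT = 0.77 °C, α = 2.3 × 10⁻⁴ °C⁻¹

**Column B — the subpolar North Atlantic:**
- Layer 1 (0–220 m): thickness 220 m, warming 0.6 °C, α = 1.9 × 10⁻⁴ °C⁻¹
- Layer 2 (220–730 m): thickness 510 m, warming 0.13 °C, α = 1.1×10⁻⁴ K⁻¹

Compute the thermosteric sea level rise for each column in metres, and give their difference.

A Layer 1: 160 × 1.2 × 2.8×10⁻⁴ = 0.05376 m
A 0.77 × 400 × 2.3×10⁻⁴ = 0.07084 m
A total: 0.12460 m
B 0–220 m: 220 × 1.9×10⁻⁴ × 0.6 = 0.02508 m
B Layer 2: 0.13 × 510 × 1.1×10⁻⁴ = 0.007293 m
B total: 0.032373 m
Difference: 0.12460 − 0.032373 = 0.092227 m

Δh_A ≈ 0.125 m, Δh_B ≈ 0.0324 m; difference ≈ 0.0922 m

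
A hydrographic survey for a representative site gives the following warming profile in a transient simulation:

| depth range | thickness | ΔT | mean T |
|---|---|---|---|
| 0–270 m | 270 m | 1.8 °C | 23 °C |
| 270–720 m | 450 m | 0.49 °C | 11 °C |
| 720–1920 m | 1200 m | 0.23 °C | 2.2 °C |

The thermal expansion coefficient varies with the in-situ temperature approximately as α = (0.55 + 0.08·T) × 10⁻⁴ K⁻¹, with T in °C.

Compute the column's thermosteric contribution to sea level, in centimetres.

Δh ≈ 16.8 cm

Layer 1: α = (0.55 + 0.08×23)×10⁻⁴ = 2.39×10⁻⁴ K⁻¹
Layer 2: α = (0.55 + 0.08×11)×10⁻⁴ = 1.43×10⁻⁴ K⁻¹
Layer 3: α = (0.55 + 0.08×2.2)×10⁻⁴ = 0.726×10⁻⁴ K⁻¹
Layer 1: 1.8 × 2.39×10⁻⁴ × 270 = 0.116154 m
1.43×10⁻⁴ × 450 × 0.49 = 0.0315315 m
Layer 3: 1200 × 0.726×10⁻⁴ × 0.23 = 0.0200376 m
Δh = 0.116154 + 0.0315315 + 0.0200376 = 0.1677231 m ≈ 16.8 cm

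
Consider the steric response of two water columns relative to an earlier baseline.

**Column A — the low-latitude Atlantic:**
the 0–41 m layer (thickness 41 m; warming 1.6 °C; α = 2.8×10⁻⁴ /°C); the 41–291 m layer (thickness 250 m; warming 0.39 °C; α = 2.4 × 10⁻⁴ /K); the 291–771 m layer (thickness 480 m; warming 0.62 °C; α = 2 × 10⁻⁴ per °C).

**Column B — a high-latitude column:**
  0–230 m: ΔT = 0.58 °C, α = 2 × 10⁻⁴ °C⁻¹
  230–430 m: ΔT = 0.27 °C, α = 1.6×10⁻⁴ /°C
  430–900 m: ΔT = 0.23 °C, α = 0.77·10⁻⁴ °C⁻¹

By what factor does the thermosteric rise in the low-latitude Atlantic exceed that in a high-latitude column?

a factor of 2.32

A 41 × 2.8×10⁻⁴ × 1.6 = 0.018368 m
A Layer 2: 250 × 0.39 × 2.4×10⁻⁴ = 0.02340 m
A 480 × 0.62 × 2×10⁻⁴ = 0.05952 m
A total: 0.101288 m
B 2×10⁻⁴ × 230 × 0.58 = 0.02668 m
B 200 × 0.27 × 1.6×10⁻⁴ = 0.00864 m
B 430–900 m: 0.23 × 0.77×10⁻⁴ × 470 = 0.0083237 m
B total: 0.0436437 m
Ratio: 0.101288 / 0.0436437 ≈ 2.321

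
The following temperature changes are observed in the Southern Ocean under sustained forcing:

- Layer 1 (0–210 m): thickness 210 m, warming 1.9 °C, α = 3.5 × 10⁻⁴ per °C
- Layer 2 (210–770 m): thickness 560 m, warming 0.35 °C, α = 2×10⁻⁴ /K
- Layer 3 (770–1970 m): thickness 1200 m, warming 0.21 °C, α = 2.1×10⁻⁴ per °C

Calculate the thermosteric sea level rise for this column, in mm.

3.5×10⁻⁴ × 1.9 × 210 = 0.13965 m
210–770 m: 560 × 2×10⁻⁴ × 0.35 = 0.03920 m
770–1970 m: 0.21 × 1200 × 2.1×10⁻⁴ = 0.05292 m
Δh = 0.13965 + 0.03920 + 0.05292 = 0.23177 m

230 mm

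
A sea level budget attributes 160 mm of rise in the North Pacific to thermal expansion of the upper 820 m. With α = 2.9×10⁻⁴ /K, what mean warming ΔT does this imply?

ΔT = Δh/(αH) = 0.16 / (2.9×10⁻⁴ × 820) ≈ 0.6728 °C

0.67 °C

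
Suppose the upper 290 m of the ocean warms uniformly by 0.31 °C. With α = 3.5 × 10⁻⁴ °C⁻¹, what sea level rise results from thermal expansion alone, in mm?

Δh ≈ 31.5 mm

Δh = αΔT·H = 3.5×10⁻⁴ × 0.31 × 290 = 0.031465 m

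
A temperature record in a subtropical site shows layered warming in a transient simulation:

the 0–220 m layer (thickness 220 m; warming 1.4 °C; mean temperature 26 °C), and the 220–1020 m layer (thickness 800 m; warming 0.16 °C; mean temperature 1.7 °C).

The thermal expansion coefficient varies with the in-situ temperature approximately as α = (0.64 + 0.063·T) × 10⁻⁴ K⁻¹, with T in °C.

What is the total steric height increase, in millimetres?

Layer 1: α = (0.64 + 0.063×26)×10⁻⁴ = 2.278×10⁻⁴ K⁻¹
Layer 2: α = (0.64 + 0.063×1.7)×10⁻⁴ = 0.7471×10⁻⁴ K⁻¹
Layer 1: 2.278×10⁻⁴ × 220 × 1.4 = 0.0701624 m
Layer 2: 800 × 0.16 × 0.7471×10⁻⁴ = 0.00956288 m
Δh = 0.0701624 + 0.00956288 = 0.07972528 m

about 79.7 mm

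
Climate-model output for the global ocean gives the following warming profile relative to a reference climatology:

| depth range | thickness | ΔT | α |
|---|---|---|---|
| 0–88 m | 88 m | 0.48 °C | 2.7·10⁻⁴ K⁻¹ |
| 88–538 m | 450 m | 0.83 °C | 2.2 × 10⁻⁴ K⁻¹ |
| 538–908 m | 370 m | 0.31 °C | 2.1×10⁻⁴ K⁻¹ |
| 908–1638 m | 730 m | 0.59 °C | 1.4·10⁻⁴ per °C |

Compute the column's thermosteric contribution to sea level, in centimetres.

about 18 cm

0.48 × 2.7×10⁻⁴ × 88 = 0.0114048 m
Layer 2: 0.83 × 450 × 2.2×10⁻⁴ = 0.08217 m
0.31 × 2.1×10⁻⁴ × 370 = 0.024087 m
908–1638 m: 0.59 × 730 × 1.4×10⁻⁴ = 0.060298 m
Δh = 0.0114048 + 0.08217 + 0.024087 + 0.060298 = 0.1779598 m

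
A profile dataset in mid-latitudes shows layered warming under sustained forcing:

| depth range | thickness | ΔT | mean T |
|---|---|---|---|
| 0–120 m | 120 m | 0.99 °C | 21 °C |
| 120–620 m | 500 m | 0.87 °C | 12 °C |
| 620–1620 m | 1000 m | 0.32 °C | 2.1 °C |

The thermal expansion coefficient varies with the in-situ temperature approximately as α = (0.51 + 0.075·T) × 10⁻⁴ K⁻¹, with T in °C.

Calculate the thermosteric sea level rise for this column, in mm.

Δh = 110 mm

Layer 1: α = (0.51 + 0.075×21)×10⁻⁴ = 2.085×10⁻⁴ K⁻¹
Layer 2: α = (0.51 + 0.075×12)×10⁻⁴ = 1.41×10⁻⁴ K⁻¹
Layer 3: α = (0.51 + 0.075×2.1)×10⁻⁴ = 0.6675×10⁻⁴ K⁻¹
2.085×10⁻⁴ × 120 × 0.99 = 0.0247698 m
120–620 m: 500 × 1.41×10⁻⁴ × 0.87 = 0.061335 m
Layer 3: 1000 × 0.6675×10⁻⁴ × 0.32 = 0.02136 m
Δh = 0.0247698 + 0.061335 + 0.02136 = 0.1074648 m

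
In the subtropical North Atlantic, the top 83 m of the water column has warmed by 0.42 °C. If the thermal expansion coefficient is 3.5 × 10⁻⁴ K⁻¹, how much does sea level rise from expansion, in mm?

12.2 mm of thermosteric rise

Δh = αΔT·H = 3.5×10⁻⁴ × 0.42 × 83 = 0.012201 m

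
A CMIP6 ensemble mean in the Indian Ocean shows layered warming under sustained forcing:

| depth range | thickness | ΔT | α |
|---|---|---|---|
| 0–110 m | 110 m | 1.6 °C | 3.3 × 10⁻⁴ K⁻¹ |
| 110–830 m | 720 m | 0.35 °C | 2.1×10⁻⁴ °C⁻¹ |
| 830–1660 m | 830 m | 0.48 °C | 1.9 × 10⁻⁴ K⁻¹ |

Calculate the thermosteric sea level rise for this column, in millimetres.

110 × 1.6 × 3.3×10⁻⁴ = 0.05808 m
110–830 m: 720 × 0.35 × 2.1×10⁻⁴ = 0.05292 m
830 × 1.9×10⁻⁴ × 0.48 = 0.075696 m
Δh = 0.05808 + 0.05292 + 0.075696 = 0.186696 m

about 187 mm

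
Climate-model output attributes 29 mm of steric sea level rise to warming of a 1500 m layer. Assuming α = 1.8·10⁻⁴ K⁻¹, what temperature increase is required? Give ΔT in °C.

about 0.107 °C

ΔT = Δh/(αH) = 0.029 / (1.8×10⁻⁴ × 1500) ≈ 0.1074 °C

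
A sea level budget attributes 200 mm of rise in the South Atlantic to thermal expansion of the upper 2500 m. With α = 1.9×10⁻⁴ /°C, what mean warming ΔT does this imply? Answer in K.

ΔT = Δh/(αH) = 0.2 / (1.9×10⁻⁴ × 2500) ≈ 0.4211 K

about 0.421 K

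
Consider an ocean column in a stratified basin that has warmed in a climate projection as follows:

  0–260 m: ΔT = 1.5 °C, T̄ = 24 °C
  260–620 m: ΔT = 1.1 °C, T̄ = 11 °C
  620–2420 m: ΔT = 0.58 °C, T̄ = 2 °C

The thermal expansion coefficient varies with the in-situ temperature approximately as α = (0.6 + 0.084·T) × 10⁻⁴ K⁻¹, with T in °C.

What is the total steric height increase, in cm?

Layer 1: α = (0.6 + 0.084×24)×10⁻⁴ = 2.616×10⁻⁴ K⁻¹
Layer 2: α = (0.6 + 0.084×11)×10⁻⁴ = 1.524×10⁻⁴ K⁻¹
Layer 3: α = (0.6 + 0.084×2)×10⁻⁴ = 0.768×10⁻⁴ K⁻¹
260 × 1.5 × 2.616×10⁻⁴ = 0.102024 m
1.1 × 360 × 1.524×10⁻⁴ = 0.0603504 m
Layer 3: 0.58 × 0.768×10⁻⁴ × 1800 = 0.0801792 m
Δh = 0.102024 + 0.0603504 + 0.0801792 = 0.2425536 m ≈ 24.3 cm

Δh = 24.3 cm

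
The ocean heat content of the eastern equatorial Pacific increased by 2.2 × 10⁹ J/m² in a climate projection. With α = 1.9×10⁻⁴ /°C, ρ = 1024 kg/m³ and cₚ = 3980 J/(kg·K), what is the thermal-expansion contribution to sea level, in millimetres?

Δh = αQ/(ρcₚ) = 1.9×10⁻⁴ × 2.2×10⁹ / (1024 × 3980) ≈ 0.10256 m

about 103 mm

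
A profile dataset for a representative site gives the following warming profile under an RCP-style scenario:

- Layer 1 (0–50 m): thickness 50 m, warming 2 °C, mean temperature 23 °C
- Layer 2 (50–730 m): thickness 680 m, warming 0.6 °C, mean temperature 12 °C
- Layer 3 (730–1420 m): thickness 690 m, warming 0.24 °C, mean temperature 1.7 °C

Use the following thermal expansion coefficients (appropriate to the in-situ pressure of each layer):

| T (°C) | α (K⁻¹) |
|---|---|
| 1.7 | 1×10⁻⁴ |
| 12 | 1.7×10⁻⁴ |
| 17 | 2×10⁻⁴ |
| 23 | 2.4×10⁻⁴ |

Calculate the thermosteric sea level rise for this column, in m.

0.110 m of thermosteric rise

Layer 1 at 23 °C → α = 2.4×10⁻⁴ K⁻¹
Layer 2 at 12 °C → α = 1.7×10⁻⁴ K⁻¹
Layer 3 at 1.7 °C → α = 1×10⁻⁴ K⁻¹
Layer 1: 2 × 2.4×10⁻⁴ × 50 = 0.02400 m
Layer 2: 1.7×10⁻⁴ × 0.6 × 680 = 0.06936 m
730–1420 m: 1×10⁻⁴ × 0.24 × 690 = 0.01656 m
Δh = 0.02400 + 0.06936 + 0.01656 = 0.10992 m ≈ 0.110 m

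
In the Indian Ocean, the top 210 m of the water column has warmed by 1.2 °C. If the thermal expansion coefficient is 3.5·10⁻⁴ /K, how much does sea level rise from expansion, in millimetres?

Δh = αΔT·H = 3.5×10⁻⁴ × 1.2 × 210 = 0.08820 m

Δh ≈ 88.2 mm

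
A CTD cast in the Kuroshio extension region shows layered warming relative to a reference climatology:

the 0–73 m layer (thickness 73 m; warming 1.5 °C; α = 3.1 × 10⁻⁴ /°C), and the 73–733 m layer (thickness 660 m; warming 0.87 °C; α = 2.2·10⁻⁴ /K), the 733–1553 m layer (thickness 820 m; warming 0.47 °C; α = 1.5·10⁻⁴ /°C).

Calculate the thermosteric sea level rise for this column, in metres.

0.218 m of thermosteric rise

0–73 m: 1.5 × 73 × 3.1×10⁻⁴ = 0.033945 m
73–733 m: 660 × 0.87 × 2.2×10⁻⁴ = 0.126324 m
733–1553 m: 820 × 0.47 × 1.5×10⁻⁴ = 0.05781 m
Δh = 0.033945 + 0.126324 + 0.05781 = 0.218079 m ≈ 0.218 m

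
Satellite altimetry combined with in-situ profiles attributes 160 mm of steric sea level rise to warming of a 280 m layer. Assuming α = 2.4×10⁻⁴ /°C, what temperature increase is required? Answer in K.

ΔT ≈ 2.4 K

ΔT = Δh/(αH) = 0.16 / (2.4×10⁻⁴ × 280) ≈ 2.381 K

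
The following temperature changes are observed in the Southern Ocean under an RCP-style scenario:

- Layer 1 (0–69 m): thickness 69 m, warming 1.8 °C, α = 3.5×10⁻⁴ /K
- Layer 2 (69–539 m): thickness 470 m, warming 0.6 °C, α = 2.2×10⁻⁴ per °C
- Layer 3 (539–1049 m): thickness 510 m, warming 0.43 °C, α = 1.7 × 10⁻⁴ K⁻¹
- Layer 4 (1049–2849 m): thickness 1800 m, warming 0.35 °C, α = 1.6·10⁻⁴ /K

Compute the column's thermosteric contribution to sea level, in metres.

3.5×10⁻⁴ × 1.8 × 69 = 0.04347 m
470 × 2.2×10⁻⁴ × 0.6 = 0.06204 m
Layer 3: 510 × 0.43 × 1.7×10⁻⁴ = 0.037281 m
1800 × 0.35 × 1.6×10⁻⁴ = 0.10080 m
Δh = 0.04347 + 0.06204 + 0.037281 + 0.10080 = 0.243591 m ≈ 0.244 m

Δh ≈ 0.244 m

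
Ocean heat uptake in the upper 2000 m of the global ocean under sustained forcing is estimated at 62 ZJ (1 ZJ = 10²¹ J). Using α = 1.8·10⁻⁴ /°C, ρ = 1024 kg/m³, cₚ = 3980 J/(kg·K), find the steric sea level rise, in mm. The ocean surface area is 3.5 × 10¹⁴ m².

Δh ≈ 7.82 mm

Per unit area: Q = 62×10²¹ / (3.5×10¹⁴) ≈ 1.771×10⁸ J/m²
Δh = αQ/(ρcₚ) = 1.8×10⁻⁴ × 1.771×10⁸ / (1024 × 3980) ≈ 0.0078218 m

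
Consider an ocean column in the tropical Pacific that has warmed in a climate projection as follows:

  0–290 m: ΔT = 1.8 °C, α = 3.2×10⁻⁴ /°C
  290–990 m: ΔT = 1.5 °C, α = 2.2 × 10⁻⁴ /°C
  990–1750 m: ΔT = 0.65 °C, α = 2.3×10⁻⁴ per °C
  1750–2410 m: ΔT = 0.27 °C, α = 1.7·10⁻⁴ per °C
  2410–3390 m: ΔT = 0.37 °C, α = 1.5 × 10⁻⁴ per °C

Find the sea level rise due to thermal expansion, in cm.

Layer 1: 1.8 × 3.2×10⁻⁴ × 290 = 0.16704 m
2.2×10⁻⁴ × 1.5 × 700 = 0.23100 m
0.65 × 760 × 2.3×10⁻⁴ = 0.11362 m
Layer 4: 0.27 × 1.7×10⁻⁴ × 660 = 0.030294 m
Layer 5: 0.37 × 980 × 1.5×10⁻⁴ = 0.05439 m
Δh = 0.16704 + 0.23100 + 0.11362 + 0.030294 + 0.05439 = 0.596344 m

60 cm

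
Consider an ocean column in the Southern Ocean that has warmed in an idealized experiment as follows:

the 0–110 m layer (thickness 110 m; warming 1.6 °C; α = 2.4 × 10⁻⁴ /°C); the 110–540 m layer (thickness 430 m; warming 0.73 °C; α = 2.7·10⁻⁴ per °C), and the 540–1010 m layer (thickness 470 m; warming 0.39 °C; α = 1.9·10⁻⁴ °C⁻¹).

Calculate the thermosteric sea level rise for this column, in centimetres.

16.2 cm of thermosteric rise

Layer 1: 110 × 2.4×10⁻⁴ × 1.6 = 0.04224 m
110–540 m: 430 × 0.73 × 2.7×10⁻⁴ = 0.084753 m
470 × 1.9×10⁻⁴ × 0.39 = 0.034827 m
Δh = 0.04224 + 0.084753 + 0.034827 = 0.16182 m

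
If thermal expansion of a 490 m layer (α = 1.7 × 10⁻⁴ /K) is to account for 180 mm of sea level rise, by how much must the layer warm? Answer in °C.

ΔT ≈ 2.16 °C

ΔT = Δh/(αH) = 0.18 / (1.7×10⁻⁴ × 490) ≈ 2.161 °C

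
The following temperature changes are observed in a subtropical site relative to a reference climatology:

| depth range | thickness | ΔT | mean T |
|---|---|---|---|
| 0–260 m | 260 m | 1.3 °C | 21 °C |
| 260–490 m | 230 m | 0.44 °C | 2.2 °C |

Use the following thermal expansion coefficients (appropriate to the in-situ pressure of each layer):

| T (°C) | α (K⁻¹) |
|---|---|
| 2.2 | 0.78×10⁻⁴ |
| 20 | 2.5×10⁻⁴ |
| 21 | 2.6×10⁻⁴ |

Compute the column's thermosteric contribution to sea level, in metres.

Layer 1 at 21 °C → α = 2.6×10⁻⁴ K⁻¹
Layer 2 at 2.2 °C → α = 0.78×10⁻⁴ K⁻¹
260 × 2.6×10⁻⁴ × 1.3 = 0.08788 m
0.78×10⁻⁴ × 230 × 0.44 = 0.0078936 m
Δh = 0.08788 + 0.0078936 = 0.0957736 m

about 0.0958 m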